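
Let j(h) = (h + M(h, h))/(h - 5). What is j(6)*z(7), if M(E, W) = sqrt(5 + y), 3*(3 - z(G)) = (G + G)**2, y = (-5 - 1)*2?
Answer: -374 - 187*I*sqrt(7)/3 ≈ -374.0 - 164.92*I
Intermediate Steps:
y = -12 (y = -6*2 = -12)
z(G) = 3 - 4*G**2/3 (z(G) = 3 - (G + G)**2/3 = 3 - 4*G**2/3)
M(E, W) = I*sqrt(7) (M(E, W) = sqrt(5 - 12) = sqrt(-7) = I*sqrt(7))
j(h) = (h + I*sqrt(7))/(-5 + h) (j(h) = (h + I*sqrt(7))/(h - 5) = (h + I*sqrt(7))/(-5 + h))
j(6)*z(7) = ((6 + I*sqrt(7))/(-5 + 6))*(3 - 4/3*7**2) = ((6 + I*sqrt(7))/1)*(3 - 4/3*49) = (1*(6 + I*sqrt(7)))*(3 - 196/3) = (6 + I*sqrt(7))*(-187/3) = -374 - 187*I*sqrt(7)/3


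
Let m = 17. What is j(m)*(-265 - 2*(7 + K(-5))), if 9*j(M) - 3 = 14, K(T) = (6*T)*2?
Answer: -901/3 ≈ -300.33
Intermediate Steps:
K(T) = 12*T
j(M) = 17/9 (j(M) = 1/3 + (1/9)*14 = 1/3 + 14/9 = 17/9)
j(m)*(-265 - 2*(7 + K(-5))) = 17*(-265 - 2*(7 + 12*(-5)))/9 = 17*(-265 - 2*(7 - 60))/9 = 17*(-265 - 2*(-53))/9 = 17*(-265 + 106)/9 = (17/9)*(-159) = -901/3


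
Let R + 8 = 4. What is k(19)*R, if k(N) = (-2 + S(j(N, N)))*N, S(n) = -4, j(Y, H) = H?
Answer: 456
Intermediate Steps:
R = -4 (R = -8 + 4 = -4)
k(N) = -6*N (k(N) = (-2 - 4)*N = -6*N)
k(19)*R = -6*19*(-4) = -114*(-4) = 456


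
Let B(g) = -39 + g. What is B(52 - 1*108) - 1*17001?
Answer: -17096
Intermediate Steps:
B(52 - 1*108) - 1*17001 = (-39 + (52 - 1*108)) - 1*17001 = (-39 + (52 - 108)) - 17001 = (-39 - 56) - 17001 = -95 - 17001 = -17096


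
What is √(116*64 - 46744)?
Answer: 2*I*√9830 ≈ 198.29*I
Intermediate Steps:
√(116*64 - 46744) = √(7424 - 46744) = √(-39320) = 2*I*√9830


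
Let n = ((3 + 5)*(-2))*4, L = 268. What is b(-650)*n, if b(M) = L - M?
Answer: -58752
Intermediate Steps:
b(M) = 268 - M
n = -64 (n = (8*(-2))*4 = -16*4 = -64)
b(-650)*n = (268 - 1*(-650))*(-64) = (268 + 650)*(-64) = 918*(-64) = -58752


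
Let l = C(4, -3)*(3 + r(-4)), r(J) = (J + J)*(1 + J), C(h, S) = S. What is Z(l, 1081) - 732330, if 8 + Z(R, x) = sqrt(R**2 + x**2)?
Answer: -732338 + sqrt(1175122) ≈ -7.3125e+5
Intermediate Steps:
r(J) = 2*J*(1 + J) (r(J) = (2*J)*(1 + J) = 2*J*(1 + J))
l = -81 (l = -3*(3 + 2*(-4)*(1 - 4)) = -3*(3 + 2*(-4)*(-3)) = -3*(3 + 24) = -3*27 = -81)
Z(R, x) = -8 + sqrt(R**2 + x**2)
Z(l, 1081) - 732330 = (-8 + sqrt((-81)**2 + 1081**2)) - 732330 = (-8 + sqrt(6561 + 1168561)) - 732330 = (-8 + sqrt(1175122)) - 732330 = -732338 + sqrt(1175122)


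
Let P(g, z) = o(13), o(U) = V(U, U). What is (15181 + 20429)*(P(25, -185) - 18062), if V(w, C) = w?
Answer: -642724890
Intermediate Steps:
o(U) = U
P(g, z) = 13
(15181 + 20429)*(P(25, -185) - 18062) = (15181 + 20429)*(13 - 18062) = 35610*(-18049) = -642724890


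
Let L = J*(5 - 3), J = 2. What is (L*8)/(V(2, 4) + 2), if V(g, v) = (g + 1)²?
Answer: 32/11 ≈ 2.9091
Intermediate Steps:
L = 4 (L = 2*(5 - 3) = 2*2 = 4)
V(g, v) = (1 + g)²
(L*8)/(V(2, 4) + 2) = (4*8)/((1 + 2)² + 2) = 32/(3² + 2) = 32/(9 + 2) = 32/11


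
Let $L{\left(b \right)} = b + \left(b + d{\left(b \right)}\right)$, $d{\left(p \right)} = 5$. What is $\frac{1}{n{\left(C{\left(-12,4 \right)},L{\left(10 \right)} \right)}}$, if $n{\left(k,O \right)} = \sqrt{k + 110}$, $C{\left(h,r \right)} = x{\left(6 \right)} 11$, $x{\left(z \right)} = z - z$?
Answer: $\frac{\sqrt{110}}{110} \approx 0.095346$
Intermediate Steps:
$x{\left(z \right)} = 0$
$C{\left(h,r \right)} = 0$ ($C{\left(h,r \right)} = 0 \cdot 11 = 0$)
$L{\left(b \right)} = 5 + 2 b$ ($L{\left(b \right)} = b + \left(b + 5\right) = b + \left(5 + b\right) = 5 + 2 b$)
$n{\left(k,O \right)} = \sqrt{110 + k}$
$\frac{1}{n{\left(C{\left(-12,4 \right)},L{\left(10 \right)} \right)}} = \frac{1}{\sqrt{110 + 0}} = \frac{1}{\sqrt{110}} = \frac{\sqrt{110}}{110}$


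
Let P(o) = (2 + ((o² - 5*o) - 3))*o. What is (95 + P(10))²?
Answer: 342225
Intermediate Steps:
P(o) = o*(-1 + o² - 5*o) (P(o) = (2 + (-3 + o² - 5*o))*o = (-1 + o² - 5*o)*o = o*(-1 + o² - 5*o))
(95 + P(10))² = (95 + 10*(-1 + 10² - 5*10))² = (95 + 10*(-1 + 100 - 50))² = (95 + 10*49)² = (95 + 490)² = 585² = 342225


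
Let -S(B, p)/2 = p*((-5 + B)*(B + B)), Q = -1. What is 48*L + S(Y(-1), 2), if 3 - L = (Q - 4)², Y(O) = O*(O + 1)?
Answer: -1056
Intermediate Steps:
Y(O) = O*(1 + O)
S(B, p) = -4*B*p*(-5 + B) (S(B, p) = -2*p*(-5 + B)*(B + B) = -2*p*(-5 + B)*(2*B) = -2*p*2*B*(-5 + B) = -4*B*p*(-5 + B))
L = -22 (L = 3 - (-1 - 4)² = 3 - 1*(-5)² = 3 - 1*25 = 3 - 25 = -22)
48*L + S(Y(-1), 2) = 48*(-22) + 4*(-(1 - 1))*2*(5 - (-1)*(1 - 1)) = -1056 + 4*(-1*0)*2*(5 - (-1)*0) = -1056 + 4*0*2*(5 - 1*0) = -1056 + 4*0*2*(5 + 0) = -1056 + 4*0*2*5 = -1056 + 0 = -1056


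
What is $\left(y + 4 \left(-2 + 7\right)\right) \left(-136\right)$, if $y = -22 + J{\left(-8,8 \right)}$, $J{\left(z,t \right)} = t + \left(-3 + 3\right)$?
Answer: $-816$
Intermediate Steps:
$J{\left(z,t \right)} = t$ ($J{\left(z,t \right)} = t + 0 = t$)
$y = -14$ ($y = -22 + 8 = -14$)
$\left(y + 4 \left(-2 + 7\right)\right) \left(-136\right) = \left(-14 + 4 \left(-2 + 7\right)\right) \left(-136\right) = \left(-14 + 4 \cdot 5\right) \left(-136\right) = \left(-14 + 20\right) \left(-136\right) = 6 \left(-136\right) = -816$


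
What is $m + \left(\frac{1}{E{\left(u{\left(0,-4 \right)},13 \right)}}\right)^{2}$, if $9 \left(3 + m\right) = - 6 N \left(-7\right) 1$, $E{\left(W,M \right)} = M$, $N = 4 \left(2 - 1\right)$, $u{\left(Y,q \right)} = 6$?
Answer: $\frac{7946}{507} \approx 15.673$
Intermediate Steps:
$N = 4$ ($N = 4 \cdot 1 = 4$)
$m = \frac{47}{3}$ ($m = -3 + \frac{\left(-6\right) 4 \left(-7\right) 1}{9} = -3 + \frac{\left(-6\right) \left(\left(-28\right) 1\right)}{9} = -3 + \frac{\left(-6\right) \left(-28\right)}{9} = -3 + \frac{1}{9} \cdot 168 = -3 + \frac{56}{3} = \frac{47}{3} \approx 15.667$)
$m + \left(\frac{1}{E{\left(u{\left(0,-4 \right)},13 \right)}}\right)^{2} = \frac{47}{3} + \left(\frac{1}{13}\right)^{2} = \frac{47}{3} + \frac{1}{169} = \frac{7946}{507}$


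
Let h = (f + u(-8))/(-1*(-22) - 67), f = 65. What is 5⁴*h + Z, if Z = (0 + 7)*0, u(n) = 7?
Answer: -1000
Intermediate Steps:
h = -8/5 (h = (65 + 7)/(-1*(-22) - 67) = 72/(22 - 67) = 72/(-45) = 72*(-1/45) = -8/5 ≈ -1.6000)
Z = 0 (Z = 7*0 = 0)
5⁴*h + Z = 5⁴*(-8/5) + 0 = 625*(-8/5) + 0 = -1000 + 0 = -1000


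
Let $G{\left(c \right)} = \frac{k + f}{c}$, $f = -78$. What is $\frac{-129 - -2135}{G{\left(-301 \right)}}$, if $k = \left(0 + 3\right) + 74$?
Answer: $603806$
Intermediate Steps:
$k = 77$ ($k = 3 + 74 = 77$)
$G{\left(c \right)} = - \frac{1}{c}$ ($G{\left(c \right)} = \frac{77 - 78}{c} = - \frac{1}{c}$)
$\frac{-129 - -2135}{G{\left(-301 \right)}} = \frac{-129 - -2135}{\left(-1\right) \frac{1}{-301}} = \frac{-129 + 2135}{\left(-1\right) \left(- \frac{1}{301}\right)} = 2006 \frac{1}{\frac{1}{301}} = 2006 \cdot 301 = 603806$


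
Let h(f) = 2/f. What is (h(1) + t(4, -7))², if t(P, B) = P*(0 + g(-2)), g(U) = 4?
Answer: 324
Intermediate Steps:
t(P, B) = 4*P (t(P, B) = P*(0 + 4) = P*4 = 4*P)
(h(1) + t(4, -7))² = (2/1 + 4*4)² = (2*1 + 16)² = (2 + 16)² = 18² = 324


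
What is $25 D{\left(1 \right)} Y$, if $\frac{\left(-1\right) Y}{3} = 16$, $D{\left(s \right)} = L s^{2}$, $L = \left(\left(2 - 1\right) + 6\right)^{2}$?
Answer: $-58800$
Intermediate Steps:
$L = 49$ ($L = \left(1 + 6\right)^{2} = 7^{2} = 49$)
$D{\left(s \right)} = 49 s^{2}$
$Y = -48$ ($Y = \left(-3\right) 16 = -48$)
$25 D{\left(1 \right)} Y = 25 \cdot 49 \cdot 1^{2} \left(-48\right) = 25 \cdot 49 \cdot 1 \left(-48\right) = 25 \cdot 49 \left(-48\right) = 1225 \left(-48\right) = -58800$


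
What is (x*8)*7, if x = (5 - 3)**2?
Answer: 224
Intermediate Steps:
x = 4 (x = 2**2 = 4)
(x*8)*7 = (4*8)*7 = 32*7 = 224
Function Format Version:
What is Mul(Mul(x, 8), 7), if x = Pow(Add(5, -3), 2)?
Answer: 224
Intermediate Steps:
x = 4 (x = Pow(2, 2) = 4)
Mul(Mul(x, 8), 7) = Mul(Mul(4, 8), 7) = Mul(32, 7) = 224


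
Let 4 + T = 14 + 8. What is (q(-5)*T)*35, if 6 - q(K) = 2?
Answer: 2520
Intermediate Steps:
T = 18 (T = -4 + (14 + 8) = -4 + 22 = 18)
q(K) = 4 (q(K) = 6 - 1*2 = 6 - 2 = 4)
(q(-5)*T)*35 = (4*18)*35 = 72*35 = 2520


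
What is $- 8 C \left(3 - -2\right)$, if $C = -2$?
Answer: $80$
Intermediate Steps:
$- 8 C \left(3 - -2\right) = \left(-8\right) \left(-2\right) \left(3 - -2\right) = 16 \left(3 + 2\right) = 16 \cdot 5 = 80$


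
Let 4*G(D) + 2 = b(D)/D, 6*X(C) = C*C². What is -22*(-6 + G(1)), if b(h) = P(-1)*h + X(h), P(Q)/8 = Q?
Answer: 2233/12 ≈ 186.08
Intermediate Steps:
P(Q) = 8*Q
X(C) = C³/6 (X(C) = (C*C²)/6 = C³/6)
b(h) = -8*h + h³/6 (b(h) = (8*(-1))*h + h³/6 = -8*h + h³/6)
G(D) = -5/2 + D²/24 (G(D) = -½ + ((D*(-48 + D²)/6)/D)/4 = -½ + (-8 + D²/6)/4 = -½ + (-2 + D²/24) = -5/2 + D²/24)
-22*(-6 + G(1)) = -22*(-6 + (-5/2 + (1/24)*1²)) = -22*(-6 + (-5/2 + (1/24)*1)) = -22*(-6 + (-5/2 + 1/24)) = -22*(-6 - 59/24) = -22*(-203/24) = 2233/12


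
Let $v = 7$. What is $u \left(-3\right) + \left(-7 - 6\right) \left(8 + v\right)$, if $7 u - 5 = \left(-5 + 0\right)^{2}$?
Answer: $- \frac{1455}{7} \approx -207.86$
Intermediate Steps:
$u = \frac{30}{7}$ ($u = \frac{5}{7} + \frac{\left(-5 + 0\right)^{2}}{7} = \frac{5}{7} + \frac{\left(-5\right)^{2}}{7} = \frac{5}{7} + \frac{1}{7} \cdot 25 = \frac{5}{7} + \frac{25}{7} = \frac{30}{7} \approx 4.2857$)
$u \left(-3\right) + \left(-7 - 6\right) \left(8 + v\right) = \frac{30}{7} \left(-3\right) + \left(-7 - 6\right) \left(8 + 7\right) = - \frac{90}{7} - 195 = - \frac{1455}{7}$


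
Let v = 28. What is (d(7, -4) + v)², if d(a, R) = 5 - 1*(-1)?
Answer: 1156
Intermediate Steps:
d(a, R) = 6 (d(a, R) = 5 + 1 = 6)
(d(7, -4) + v)² = (6 + 28)² = 34² = 1156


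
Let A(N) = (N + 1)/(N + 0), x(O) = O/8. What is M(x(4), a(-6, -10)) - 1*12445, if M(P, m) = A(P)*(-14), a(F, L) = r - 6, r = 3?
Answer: -12487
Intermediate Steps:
x(O) = O/8 (x(O) = O*(1/8) = O/8)
a(F, L) = -3 (a(F, L) = 3 - 6 = -3)
A(N) = (1 + N)/N
M(P, m) = -14*(1 + P)/P (M(P, m) = ((1 + P)/P)*(-14) = -14*(1 + P)/P)
M(x(4), a(-6, -10)) - 1*12445 = (-14 - 14/((1/8)*4)) - 1*12445 = (-14 - 14/1/2) - 12445 = (-14 - 14*2) - 12445 = (-14 - 28) - 12445 = -42 - 12445 = -12487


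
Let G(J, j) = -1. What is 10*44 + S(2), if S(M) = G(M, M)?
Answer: 439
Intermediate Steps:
S(M) = -1
10*44 + S(2) = 10*44 - 1 = 440 - 1 = 439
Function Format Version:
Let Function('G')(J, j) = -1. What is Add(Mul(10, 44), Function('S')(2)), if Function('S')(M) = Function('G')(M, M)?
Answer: 439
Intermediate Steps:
Function('S')(M) = -1
Add(Mul(10, 44), Function('S')(2)) = Add(Mul(10, 44), -1) = Add(440, -1) = 439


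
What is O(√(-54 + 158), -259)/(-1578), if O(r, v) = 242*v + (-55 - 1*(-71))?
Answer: 31331/789 ≈ 39.710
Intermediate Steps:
O(r, v) = 16 + 242*v (O(r, v) = 242*v + (-55 + 71) = 242*v + 16 = 16 + 242*v)
O(√(-54 + 158), -259)/(-1578) = (16 + 242*(-259))/(-1578) = (16 - 62678)*(-1/1578) = -62662*(-1/1578) = 31331/789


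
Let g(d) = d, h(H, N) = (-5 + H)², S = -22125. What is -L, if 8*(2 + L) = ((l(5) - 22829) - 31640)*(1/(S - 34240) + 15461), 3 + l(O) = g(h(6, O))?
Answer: 5933657308898/56365 ≈ 1.0527e+8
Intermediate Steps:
l(O) = -2 (l(O) = -3 + (-5 + 6)² = -3 + 1² = -3 + 1 = -2)
L = -5933657308898/56365 (L = -2 + (((-2 - 22829) - 31640)*(1/(-22125 - 34240) + 15461))/8 = -2 + ((-22831 - 31640)*(1/(-56365) + 15461))/8 = -2 + (-54471*(-1/56365 + 15461))/8 = -2 + (-54471*871459264/56365)/8 = -2 + (⅛)*(-47469257569344/56365) = -2 - 5933657196168/56365 = -5933657308898/56365 ≈ -1.0527e+8)
-L = -1*(-5933657308898/56365) = 5933657308898/56365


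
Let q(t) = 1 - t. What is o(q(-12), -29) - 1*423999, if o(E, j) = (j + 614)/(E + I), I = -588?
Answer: -48760002/115 ≈ -4.2400e+5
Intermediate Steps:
o(E, j) = (614 + j)/(-588 + E) (o(E, j) = (j + 614)/(E - 588) = (614 + j)/(-588 + E))
o(q(-12), -29) - 1*423999 = (614 - 29)/(-588 + (1 - 1*(-12))) - 1*423999 = 585/(-588 + (1 + 12)) - 423999 = 585/(-588 + 13) - 423999 = 585/(-575) - 423999 = -1/575*585 - 423999 = -117/115 - 423999 = -48760002/115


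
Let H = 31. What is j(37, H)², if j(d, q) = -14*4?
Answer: 3136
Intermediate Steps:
j(d, q) = -56
j(37, H)² = (-56)² = 3136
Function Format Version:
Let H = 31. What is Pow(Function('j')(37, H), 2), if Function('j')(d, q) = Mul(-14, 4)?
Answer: 3136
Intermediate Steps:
Function('j')(d, q) = -56
Pow(Function('j')(37, H), 2) = Pow(-56, 2) = 3136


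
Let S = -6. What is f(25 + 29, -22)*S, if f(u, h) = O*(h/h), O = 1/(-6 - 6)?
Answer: ½ ≈ 0.50000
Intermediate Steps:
O = -1/12 (O = 1/(-12) = -1/12 ≈ -0.083333)
f(u, h) = -1/12 (f(u, h) = -h/(12*h) = -1/12*1 = -1/12)
f(25 + 29, -22)*S = -1/12*(-6) = ½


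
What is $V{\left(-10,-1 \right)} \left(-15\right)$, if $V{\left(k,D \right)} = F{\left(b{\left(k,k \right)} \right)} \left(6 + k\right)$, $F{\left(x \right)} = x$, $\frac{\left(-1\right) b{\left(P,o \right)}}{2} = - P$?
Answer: $-1200$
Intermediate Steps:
$b{\left(P,o \right)} = 2 P$ ($b{\left(P,o \right)} = - 2 \left(- P\right) = 2 P$)
$V{\left(k,D \right)} = 2 k \left(6 + k\right)$
$V{\left(-10,-1 \right)} \left(-15\right) = 2 \left(-10\right) \left(6 - 10\right) \left(-15\right) = 2 \left(-10\right) \left(-4\right) \left(-15\right) = 80 \left(-15\right) = -1200$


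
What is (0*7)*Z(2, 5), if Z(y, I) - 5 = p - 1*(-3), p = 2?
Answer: 0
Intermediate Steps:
Z(y, I) = 10 (Z(y, I) = 5 + (2 - 1*(-3)) = 5 + (2 + 3) = 5 + 5 = 10)
(0*7)*Z(2, 5) = (0*7)*10 = 0*10 = 0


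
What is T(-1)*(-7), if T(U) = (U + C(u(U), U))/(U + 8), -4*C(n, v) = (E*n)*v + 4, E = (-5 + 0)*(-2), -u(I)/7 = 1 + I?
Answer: 2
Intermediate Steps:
u(I) = -7 - 7*I (u(I) = -7*(1 + I) = -7 - 7*I)
E = 10 (E = -5*(-2) = 10)
C(n, v) = -1 - 5*n*v/2 (C(n, v) = -((10*n)*v + 4)/4 = -(10*n*v + 4)/4 = -(4 + 10*n*v)/4 = -1 - 5*n*v/2)
T(U) = (-1 + U - 5*U*(-7 - 7*U)/2)/(8 + U) (T(U) = (U + (-1 - 5*(-7 - 7*U)*U/2))/(U + 8) = (U + (-1 - 5*U*(-7 - 7*U)/2))/(8 + U) = (-1 + U - 5*U*(-7 - 7*U)/2)/(8 + U))
T(-1)*(-7) = ((-2 + 35*(-1)² + 37*(-1))/(2*(8 - 1)))*(-7) = ((½)*(-2 + 35*1 - 37)/7)*(-7) = ((½)*(⅐)*(-2 + 35 - 37))*(-7) = ((½)*(⅐)*(-4))*(-7) = -2/7*(-7) = 2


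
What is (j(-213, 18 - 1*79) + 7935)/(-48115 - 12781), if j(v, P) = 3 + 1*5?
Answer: -7943/60896 ≈ -0.13044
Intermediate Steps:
j(v, P) = 8 (j(v, P) = 3 + 5 = 8)
(j(-213, 18 - 1*79) + 7935)/(-48115 - 12781) = (8 + 7935)/(-48115 - 12781) = 7943/(-60896) = 7943*(-1/60896) = -7943/60896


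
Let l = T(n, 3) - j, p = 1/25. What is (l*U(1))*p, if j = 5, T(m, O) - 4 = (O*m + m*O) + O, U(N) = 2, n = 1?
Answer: 16/25 ≈ 0.64000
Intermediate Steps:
T(m, O) = 4 + O + 2*O*m (T(m, O) = 4 + ((O*m + m*O) + O) = 4 + ((O*m + O*m) + O) = 4 + (2*O*m + O) = 4 + (O + 2*O*m) = 4 + O + 2*O*m)
p = 1/25 ≈ 0.040000
l = 8 (l = (4 + 3 + 2*3*1) - 1*5 = (4 + 3 + 6) - 5 = 13 - 5 = 8)
(l*U(1))*p = (8*2)*(1/25) = 16*(1/25) = 16/25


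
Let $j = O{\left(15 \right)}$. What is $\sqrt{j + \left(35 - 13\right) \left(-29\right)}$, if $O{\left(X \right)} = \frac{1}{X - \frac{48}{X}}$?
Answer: $\frac{i \sqrt{2220583}}{59} \approx 25.257 i$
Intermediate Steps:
$j = \frac{5}{59}$ ($j = \frac{15}{-48 + 15^{2}} = \frac{15}{-48 + 225} = \frac{15}{177} = 15 \cdot \frac{1}{177} = \frac{5}{59} \approx 0.084746$)
$\sqrt{j + \left(35 - 13\right) \left(-29\right)} = \sqrt{\frac{5}{59} + \left(35 - 13\right) \left(-29\right)} = \sqrt{\frac{5}{59} + 22 \left(-29\right)} = \sqrt{\frac{5}{59} - 638} = \sqrt{- \frac{37637}{59}} = \frac{i \sqrt{2220583}}{59}$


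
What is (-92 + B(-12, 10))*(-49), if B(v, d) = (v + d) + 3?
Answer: 4459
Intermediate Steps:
B(v, d) = 3 + d + v (B(v, d) = (d + v) + 3 = 3 + d + v)
(-92 + B(-12, 10))*(-49) = (-92 + (3 + 10 - 12))*(-49) = (-92 + 1)*(-49) = -91*(-49) = 4459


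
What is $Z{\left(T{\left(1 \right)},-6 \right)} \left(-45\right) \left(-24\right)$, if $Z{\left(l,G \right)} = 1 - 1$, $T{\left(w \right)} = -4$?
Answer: $0$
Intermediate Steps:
$Z{\left(l,G \right)} = 0$ ($Z{\left(l,G \right)} = 1 - 1 = 0$)
$Z{\left(T{\left(1 \right)},-6 \right)} \left(-45\right) \left(-24\right) = 0 \left(-45\right) \left(-24\right) = 0 \left(-24\right) = 0$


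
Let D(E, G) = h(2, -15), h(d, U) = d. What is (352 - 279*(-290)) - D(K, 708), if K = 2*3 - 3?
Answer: 81260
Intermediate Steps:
K = 3 (K = 6 - 3 = 3)
D(E, G) = 2
(352 - 279*(-290)) - D(K, 708) = (352 - 279*(-290)) - 1*2 = (352 + 80910) - 2 = 81262 - 2 = 81260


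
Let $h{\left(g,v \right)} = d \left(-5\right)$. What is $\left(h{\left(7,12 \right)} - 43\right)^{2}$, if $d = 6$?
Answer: $5329$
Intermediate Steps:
$h{\left(g,v \right)} = -30$ ($h{\left(g,v \right)} = 6 \left(-5\right) = -30$)
$\left(h{\left(7,12 \right)} - 43\right)^{2} = \left(-30 - 43\right)^{2} = \left(-73\right)^{2} = 5329$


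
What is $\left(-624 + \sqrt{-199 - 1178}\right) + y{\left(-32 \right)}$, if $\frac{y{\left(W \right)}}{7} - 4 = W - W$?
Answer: $-596 + 9 i \sqrt{17} \approx -596.0 + 37.108 i$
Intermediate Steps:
$y{\left(W \right)} = 28$ ($y{\left(W \right)} = 28 + 7 \left(W - W\right) = 28 + 7 \cdot 0 = 28 + 0 = 28$)
$\left(-624 + \sqrt{-199 - 1178}\right) + y{\left(-32 \right)} = \left(-624 + \sqrt{-199 - 1178}\right) + 28 = \left(-624 + \sqrt{-1377}\right) + 28 = \left(-624 + 9 i \sqrt{17}\right) + 28 = -596 + 9 i \sqrt{17}$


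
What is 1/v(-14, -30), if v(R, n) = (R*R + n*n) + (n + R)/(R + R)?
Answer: 7/7683 ≈ 0.00091110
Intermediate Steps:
v(R, n) = R² + n² + (R + n)/(2*R) (v(R, n) = (R² + n²) + (R + n)/((2*R)) = (R² + n²) + (R + n)*(1/(2*R)) = (R² + n²) + (R + n)/(2*R) = R² + n² + (R + n)/(2*R))
1/v(-14, -30) = 1/(½ + (-14)² + (-30)² + (½)*(-30)/(-14)) = 1/(½ + 196 + 900 + (½)*(-30)*(-1/14)) = 1/(½ + 196 + 900 + 15/14) = 1/(7683/7) = 7/7683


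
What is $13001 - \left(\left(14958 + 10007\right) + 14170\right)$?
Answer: $-26134$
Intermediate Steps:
$13001 - \left(\left(14958 + 10007\right) + 14170\right) = 13001 - \left(24965 + 14170\right) = 13001 - 39135 = -26134$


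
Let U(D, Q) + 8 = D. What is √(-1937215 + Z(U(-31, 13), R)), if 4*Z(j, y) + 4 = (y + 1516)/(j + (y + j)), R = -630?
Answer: I*√971056797846/708 ≈ 1391.8*I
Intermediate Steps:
U(D, Q) = -8 + D
Z(j, y) = -1 + (1516 + y)/(4*(y + 2*j)) (Z(j, y) = -1 + ((y + 1516)/(j + (y + j)))/4 = -1 + ((1516 + y)/(j + (j + y)))/4 = -1 + ((1516 + y)/(y + 2*j))/4 = -1 + (1516 + y)/(4*(y + 2*j)))
√(-1937215 + Z(U(-31, 13), R)) = √(-1937215 + (1516 - 8*(-8 - 31) - 3*(-630))/(4*(-630 + 2*(-8 - 31)))) = √(-1937215 + (1516 - 8*(-39) + 1890)/(4*(-630 + 2*(-39)))) = √(-1937215 + (1516 + 312 + 1890)/(4*(-630 - 78))) = √(-1937215 + (¼)*3718/(-708)) = √(-1937215 + (¼)*(-1/708)*3718) = √(-1937215 - 1859/1416) = √(-2743098299/1416) = I*√971056797846/708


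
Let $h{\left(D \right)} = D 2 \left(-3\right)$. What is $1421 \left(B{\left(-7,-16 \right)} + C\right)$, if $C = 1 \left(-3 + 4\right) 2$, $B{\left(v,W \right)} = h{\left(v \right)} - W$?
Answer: $85260$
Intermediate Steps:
$h{\left(D \right)} = - 6 D$ ($h{\left(D \right)} = 2 D \left(-3\right) = - 6 D$)
$B{\left(v,W \right)} = - W - 6 v$ ($B{\left(v,W \right)} = - 6 v - W = - W - 6 v$)
$C = 2$ ($C = 1 \cdot 1 \cdot 2 = 1 \cdot 2 = 2$)
$1421 \left(B{\left(-7,-16 \right)} + C\right) = 1421 \left(\left(\left(-1\right) \left(-16\right) - -42\right) + 2\right) = 1421 \left(\left(16 + 42\right) + 2\right) = 1421 \left(58 + 2\right) = 1421 \cdot 60 = 85260$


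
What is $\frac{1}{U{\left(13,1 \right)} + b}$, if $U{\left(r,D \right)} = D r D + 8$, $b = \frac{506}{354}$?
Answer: $\frac{177}{3970} \approx 0.044584$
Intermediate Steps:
$b = \frac{253}{177}$ ($b = 506 \cdot \frac{1}{354} = \frac{253}{177} \approx 1.4294$)
$U{\left(r,D \right)} = 8 + r D^{2}$ ($U{\left(r,D \right)} = r D^{2} + 8 = 8 + r D^{2}$)
$\frac{1}{U{\left(13,1 \right)} + b} = \frac{1}{\left(8 + 13 \cdot 1^{2}\right) + \frac{253}{177}} = \frac{1}{\left(8 + 13 \cdot 1\right) + \frac{253}{177}} = \frac{1}{\left(8 + 13\right) + \frac{253}{177}} = \frac{1}{21 + \frac{253}{177}} = \frac{1}{\frac{3970}{177}} = \frac{177}{3970}$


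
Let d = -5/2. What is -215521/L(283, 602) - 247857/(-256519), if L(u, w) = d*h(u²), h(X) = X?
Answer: 209823559163/102721750955 ≈ 2.0426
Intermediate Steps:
d = -5/2 (d = -5*½ = -5/2 ≈ -2.5000)
L(u, w) = -5*u²/2
-215521/L(283, 602) - 247857/(-256519) = -215521/((-5/2*283²)) - 247857/(-256519) = -215521/((-5/2*80089)) - 247857*(-1/256519) = -215521/(-400445/2) + 247857/256519 = -215521*(-2/400445) + 247857/256519 = 431042/400445 + 247857/256519 = 209823559163/102721750955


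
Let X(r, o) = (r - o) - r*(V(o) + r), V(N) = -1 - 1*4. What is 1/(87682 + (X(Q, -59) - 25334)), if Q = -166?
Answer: 1/33855 ≈ 2.9538e-5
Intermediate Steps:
V(N) = -5 (V(N) = -1 - 4 = -5)
X(r, o) = r - o - r*(-5 + r) (X(r, o) = (r - o) - r*(-5 + r) = r - o - r*(-5 + r))
1/(87682 + (X(Q, -59) - 25334)) = 1/(87682 + ((-1*(-59) - 1*(-166)**2 + 6*(-166)) - 25334)) = 1/(87682 + ((59 - 1*27556 - 996) - 25334)) = 1/(87682 + ((59 - 27556 - 996) - 25334)) = 1/(87682 + (-28493 - 25334)) = 1/(87682 - 53827) = 1/33855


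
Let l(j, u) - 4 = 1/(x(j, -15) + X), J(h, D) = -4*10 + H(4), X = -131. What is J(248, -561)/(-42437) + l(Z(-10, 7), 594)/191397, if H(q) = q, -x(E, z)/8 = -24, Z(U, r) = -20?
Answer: 430704877/495461183829 ≈ 0.00086930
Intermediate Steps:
x(E, z) = 192 (x(E, z) = -8*(-24) = 192)
J(h, D) = -36 (J(h, D) = -4*10 + 4 = -40 + 4 = -36)
l(j, u) = 245/61 (l(j, u) = 4 + 1/(192 - 131) = 4 + 1/61 = 245/61)
J(248, -561)/(-42437) + l(Z(-10, 7), 594)/191397 = -36/(-42437) + (245/61)/191397 = -36*(-1/42437) + (245/61)*(1/191397) = 36/42437 + 245/11675217 = 430704877/495461183829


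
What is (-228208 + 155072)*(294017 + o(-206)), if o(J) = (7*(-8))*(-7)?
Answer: -21531896624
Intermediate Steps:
o(J) = 392 (o(J) = -56*(-7) = 392)
(-228208 + 155072)*(294017 + o(-206)) = (-228208 + 155072)*(294017 + 392) = -73136*294409 = -21531896624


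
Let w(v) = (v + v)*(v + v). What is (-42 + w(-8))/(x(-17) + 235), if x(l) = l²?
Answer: 107/262 ≈ 0.40840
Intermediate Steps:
w(v) = 4*v² (w(v) = (2*v)*(2*v) = 4*v²)
(-42 + w(-8))/(x(-17) + 235) = (-42 + 4*(-8)²)/((-17)² + 235) = (-42 + 4*64)/(289 + 235) = (-42 + 256)/524 = 214*(1/524) = 107/262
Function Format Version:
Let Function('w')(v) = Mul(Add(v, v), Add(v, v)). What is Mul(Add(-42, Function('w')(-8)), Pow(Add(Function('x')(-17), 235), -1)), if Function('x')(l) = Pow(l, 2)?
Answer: Rational(107, 262) ≈ 0.40840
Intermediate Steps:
Function('w')(v) = Mul(4, Pow(v, 2)) (Function('w')(v) = Mul(Mul(2, v), Mul(2, v)) = Mul(4, Pow(v, 2)))
Mul(Add(-42, Function('w')(-8)), Pow(Add(Function('x')(-17), 235), -1)) = Mul(Add(-42, Mul(4, Pow(-8, 2))), Pow(Add(Pow(-17, 2), 235), -1)) = Mul(Add(-42, Mul(4, 64)), Pow(Add(289, 235), -1)) = Mul(Add(-42, 256), Pow(524, -1)) = Mul(214, Rational(1, 524)) = Rational(107, 262)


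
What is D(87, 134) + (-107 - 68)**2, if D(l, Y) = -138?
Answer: 30487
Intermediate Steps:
D(87, 134) + (-107 - 68)**2 = -138 + (-107 - 68)**2 = -138 + (-175)**2 = -138 + 30625 = 30487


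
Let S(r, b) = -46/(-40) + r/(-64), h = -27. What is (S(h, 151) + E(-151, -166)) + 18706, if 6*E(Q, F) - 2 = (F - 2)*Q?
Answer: 22018469/960 ≈ 22936.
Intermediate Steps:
E(Q, F) = 1/3 + Q*(-2 + F)/6 (E(Q, F) = 1/3 + ((F - 2)*Q)/6 = 1/3 + ((-2 + F)*Q)/6 = 1/3 + (Q*(-2 + F))/6 = 1/3 + Q*(-2 + F)/6)
S(r, b) = 23/20 - r/64 (S(r, b) = -46*(-1/40) + r*(-1/64) = 23/20 - r/64)
(S(h, 151) + E(-151, -166)) + 18706 = ((23/20 - 1/64*(-27)) + (1/3 - 1/3*(-151) + (1/6)*(-166)*(-151))) + 18706 = ((23/20 + 27/64) + (1/3 + 151/3 + 12533/3)) + 18706 = (503/320 + 12685/3) + 18706 = 4060709/960 + 18706 = 22018469/960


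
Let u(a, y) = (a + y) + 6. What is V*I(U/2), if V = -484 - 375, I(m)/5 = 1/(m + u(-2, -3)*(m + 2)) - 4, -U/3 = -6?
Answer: 67861/4 ≈ 16965.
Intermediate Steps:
U = 18 (U = -3*(-6) = 18)
u(a, y) = 6 + a + y
I(m) = -20 + 5/(2 + 2*m) (I(m) = 5*(1/(m + (6 - 2 - 3)*(m + 2)) - 4) = 5*(1/(m + 1*(2 + m)) - 4) = 5*(1/(m + (2 + m)) - 4) = 5*(1/(2 + 2*m) - 4) = 5*(-4 + 1/(2 + 2*m)) = -20 + 5/(2 + 2*m))
V = -859
V*I(U/2) = -4295*(-7 - 144/2)/(2*(1 + 18/2)) = -4295*(-7 - 144/2)/(2*(1 + 18*(½))) = -4295*(-7 - 8*9)/(2*(1 + 9)) = -4295*(-7 - 72)/(2*10) = -4295*(-79)/(2*10) = -859*(-79/4) = 67861/4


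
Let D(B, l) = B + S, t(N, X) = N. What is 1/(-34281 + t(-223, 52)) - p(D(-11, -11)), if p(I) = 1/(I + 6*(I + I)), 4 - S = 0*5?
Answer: 34413/3139864 ≈ 0.010960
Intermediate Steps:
S = 4 (S = 4 - 0*5 = 4 - 1*0 = 4 + 0 = 4)
D(B, l) = 4 + B (D(B, l) = B + 4 = 4 + B)
p(I) = 1/(13*I) (p(I) = 1/(I + 6*(2*I)) = 1/(I + 12*I) = 1/(13*I))
1/(-34281 + t(-223, 52)) - p(D(-11, -11)) = 1/(-34281 - 223) - 1/(13*(4 - 11)) = 1/(-34504) - 1/(13*(-7)) = -1/34504 - (-1)/(13*7) = -1/34504 - 1*(-1/91) = -1/34504 + 1/91 = 34413/3139864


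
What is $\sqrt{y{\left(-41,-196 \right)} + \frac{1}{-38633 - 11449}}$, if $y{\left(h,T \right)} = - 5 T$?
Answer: $\frac{\sqrt{2458042539438}}{50082} \approx 31.305$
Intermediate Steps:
$\sqrt{y{\left(-41,-196 \right)} + \frac{1}{-38633 - 11449}} = \sqrt{\left(-5\right) \left(-196\right) + \frac{1}{-38633 - 11449}} = \sqrt{980 + \frac{1}{-50082}} = \sqrt{980 - \frac{1}{50082}} = \sqrt{\frac{49080359}{50082}} = \frac{\sqrt{2458042539438}}{50082}$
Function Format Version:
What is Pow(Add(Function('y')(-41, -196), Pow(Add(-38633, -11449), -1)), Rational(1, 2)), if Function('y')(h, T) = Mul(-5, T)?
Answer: Mul(Rational(1, 50082), Pow(2458042539438, Rational(1, 2))) ≈ 31.305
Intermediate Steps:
Pow(Add(Function('y')(-41, -196), Pow(Add(-38633, -11449), -1)), Rational(1, 2)) = Pow(Add(Mul(-5, -196), Pow(Add(-38633, -11449), -1)), Rational(1, 2)) = Pow(Add(980, Pow(-50082, -1)), Rational(1, 2)) = Pow(Add(980, Rational(-1, 50082)), Rational(1, 2)) = Pow(Rational(49080359, 50082), Rational(1, 2)) = Mul(Rational(1, 50082), Pow(2458042539438, Rational(1, 2)))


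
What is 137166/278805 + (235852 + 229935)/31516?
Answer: 44728889397/2928939460 ≈ 15.271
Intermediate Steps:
137166/278805 + (235852 + 229935)/31516 = 137166*(1/278805) + 465787*(1/31516) = 45722/92935 + 465787/31516 = 44728889397/2928939460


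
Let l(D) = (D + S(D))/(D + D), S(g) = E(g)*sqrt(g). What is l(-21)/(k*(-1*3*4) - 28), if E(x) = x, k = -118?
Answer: 1/2776 + I*sqrt(21)/2776 ≈ 0.00036023 + 0.0016508*I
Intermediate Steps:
S(g) = g**(3/2) (S(g) = g*sqrt(g) = g**(3/2))
l(D) = (D + D**(3/2))/(2*D) (l(D) = (D + D**(3/2))/(D + D) = (D + D**(3/2))/((2*D)) = (D + D**(3/2))*(1/(2*D)) = (D + D**(3/2))/(2*D))
l(-21)/(k*(-1*3*4) - 28) = ((1/2)*(-21 + (-21)**(3/2))/(-21))/(-118*(-1*3)*4 - 28) = ((1/2)*(-1/21)*(-21 - 21*I*sqrt(21)))/(-(-354)*4 - 28) = (1/2 + I*sqrt(21)/2)/(-118*(-12) - 28) = (1/2 + I*sqrt(21)/2)/(1416 - 28) = (1/2 + I*sqrt(21)/2)/1388 = (1/2 + I*sqrt(21)/2)*(1/1388) = 1/2776 + I*sqrt(21)/2776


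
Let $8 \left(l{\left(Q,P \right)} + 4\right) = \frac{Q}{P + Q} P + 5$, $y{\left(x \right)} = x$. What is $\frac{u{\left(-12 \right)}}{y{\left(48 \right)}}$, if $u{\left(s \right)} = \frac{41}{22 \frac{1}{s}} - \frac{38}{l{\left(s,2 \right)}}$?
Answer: $- \frac{6769}{32472} \approx -0.20846$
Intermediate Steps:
$l{\left(Q,P \right)} = - \frac{27}{8} + \frac{P Q}{8 \left(P + Q\right)}$ ($l{\left(Q,P \right)} = -4 + \frac{\frac{Q}{P + Q} P + 5}{8} = -4 + \frac{\frac{P Q}{P + Q} + 5}{8} = -4 + \frac{5 + \frac{P Q}{P + Q}}{8} = -4 + \left(\frac{5}{8} + \frac{P Q}{8 \left(P + Q\right)}\right) = - \frac{27}{8} + \frac{P Q}{8 \left(P + Q\right)}$)
$u{\left(s \right)} = \frac{41 s}{22} - \frac{304 \left(2 + s\right)}{-54 - 25 s}$ ($u{\left(s \right)} = \frac{41}{22 \frac{1}{s}} - \frac{38}{\frac{1}{8} \frac{1}{2 + s} \left(\left(-27\right) 2 - 27 s + 2 s\right)} = 41 \frac{s}{22} - \frac{38}{\frac{1}{8} \frac{1}{2 + s} \left(-54 - 27 s + 2 s\right)} = \frac{41 s}{22} - \frac{38}{\frac{1}{8} \frac{1}{2 + s} \left(-54 - 25 s\right)} = \frac{41 s}{22} - 38 \frac{8 \left(2 + s\right)}{-54 - 25 s} = \frac{41 s}{22} - \frac{304 \left(2 + s\right)}{-54 - 25 s}$)
$\frac{u{\left(-12 \right)}}{y{\left(48 \right)}} = \frac{\frac{1}{22} \frac{1}{54 + 25 \left(-12\right)} \left(13376 + 1025 \left(-12\right)^{2} + 8902 \left(-12\right)\right)}{48} = \frac{13376 + 1025 \cdot 144 - 106824}{22 \left(54 - 300\right)} \frac{1}{48} = \frac{13376 + 147600 - 106824}{22 \left(-246\right)} \frac{1}{48} = \frac{1}{22} \left(- \frac{1}{246}\right) 54152 \cdot \frac{1}{48} = \left(- \frac{13538}{1353}\right) \frac{1}{48} = - \frac{6769}{32472}$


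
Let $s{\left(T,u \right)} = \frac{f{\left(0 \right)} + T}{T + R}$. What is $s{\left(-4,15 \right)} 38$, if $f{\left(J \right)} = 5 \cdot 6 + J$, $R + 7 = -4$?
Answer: $- \frac{988}{15} \approx -65.867$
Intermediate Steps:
$R = -11$ ($R = -7 - 4 = -11$)
$f{\left(J \right)} = 30 + J$
$s{\left(T,u \right)} = \frac{30 + T}{-11 + T}$ ($s{\left(T,u \right)} = \frac{\left(30 + 0\right) + T}{T - 11} = \frac{30 + T}{-11 + T}$)
$s{\left(-4,15 \right)} 38 = \frac{30 - 4}{-11 - 4} \cdot 38 = \frac{1}{-15} \cdot 26 \cdot 38 = \left(- \frac{1}{15}\right) 26 \cdot 38 = \left(- \frac{26}{15}\right) 38 = - \frac{988}{15}$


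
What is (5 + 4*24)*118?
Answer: 11918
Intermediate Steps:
(5 + 4*24)*118 = (5 + 96)*118 = 101*118 = 11918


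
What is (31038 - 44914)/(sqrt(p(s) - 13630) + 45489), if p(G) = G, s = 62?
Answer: -631205364/2069262689 + 222016*I*sqrt(53)/2069262689 ≈ -0.30504 + 0.0007811*I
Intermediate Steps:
(31038 - 44914)/(sqrt(p(s) - 13630) + 45489) = (31038 - 44914)/(sqrt(62 - 13630) + 45489) = -13876/(sqrt(-13568) + 45489) = -13876/(16*I*sqrt(53) + 45489) = -13876/(45489 + 16*I*sqrt(53))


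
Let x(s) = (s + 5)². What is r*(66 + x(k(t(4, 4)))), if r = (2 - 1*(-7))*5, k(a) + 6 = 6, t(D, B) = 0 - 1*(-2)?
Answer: 4095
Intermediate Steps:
t(D, B) = 2 (t(D, B) = 0 + 2 = 2)
k(a) = 0 (k(a) = -6 + 6 = 0)
x(s) = (5 + s)²
r = 45 (r = (2 + 7)*5 = 9*5 = 45)
r*(66 + x(k(t(4, 4)))) = 45*(66 + (5 + 0)²) = 45*(66 + 5²) = 45*(66 + 25) = 45*91 = 4095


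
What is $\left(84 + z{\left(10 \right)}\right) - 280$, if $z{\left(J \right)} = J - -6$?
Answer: $-180$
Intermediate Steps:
$z{\left(J \right)} = 6 + J$ ($z{\left(J \right)} = J + 6 = 6 + J$)
$\left(84 + z{\left(10 \right)}\right) - 280 = \left(84 + \left(6 + 10\right)\right) - 280 = \left(84 + 16\right) - 280 = 100 - 280 = -180$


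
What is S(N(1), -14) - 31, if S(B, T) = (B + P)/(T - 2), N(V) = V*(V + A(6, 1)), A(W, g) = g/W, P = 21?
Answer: -3109/96 ≈ -32.385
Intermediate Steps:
N(V) = V*(1/6 + V) (N(V) = V*(V + 1/6) = V*(1/6 + V))
S(B, T) = (21 + B)/(-2 + T) (S(B, T) = (B + 21)/(T - 2) = (21 + B)/(-2 + T))
S(N(1), -14) - 31 = (21 + 1*(1/6 + 1))/(-2 - 14) - 31 = (21 + 1*(7/6))/(-16) - 31 = -(21 + 7/6)/16 - 31 = -1/16*133/6 - 31 = -133/96 - 31 = -3109/96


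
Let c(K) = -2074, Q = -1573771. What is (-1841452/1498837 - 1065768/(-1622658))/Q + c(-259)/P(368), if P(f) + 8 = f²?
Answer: -661515679633732218057/43192831405751238944588 ≈ -0.015315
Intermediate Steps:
P(f) = -8 + f²
(-1841452/1498837 - 1065768/(-1622658))/Q + c(-259)/P(368) = (-1841452/1498837 - 1065768/(-1622658))/(-1573771) - 2074/(-8 + 368²) = (-1841452*1/1498837 - 1065768*(-1/1622658))*(-1/1573771) - 2074/(-8 + 135424) = (-1841452/1498837 + 177628/270443)*(-1/1573771) - 2074/135416 = -231772384600/405349974791*(-1/1573771) - 2074*1/135416 = 231772384600/637928035176806861 - 1037/67708 = -661515679633732218057/43192831405751238944588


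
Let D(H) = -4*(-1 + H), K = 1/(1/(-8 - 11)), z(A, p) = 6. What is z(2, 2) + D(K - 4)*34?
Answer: 3270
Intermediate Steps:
K = -19 (K = 1/(1/(-19)) = 1/(-1/19) = -19)
D(H) = 4 - 4*H
z(2, 2) + D(K - 4)*34 = 6 + (4 - 4*(-19 - 4))*34 = 6 + (4 - 4*(-23))*34 = 6 + (4 + 92)*34 = 6 + 96*34 = 6 + 3264 = 3270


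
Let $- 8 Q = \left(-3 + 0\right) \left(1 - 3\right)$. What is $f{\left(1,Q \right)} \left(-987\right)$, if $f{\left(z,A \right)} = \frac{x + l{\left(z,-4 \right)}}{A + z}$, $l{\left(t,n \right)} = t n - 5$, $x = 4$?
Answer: $19740$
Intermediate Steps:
$l{\left(t,n \right)} = -5 + n t$ ($l{\left(t,n \right)} = n t - 5 = -5 + n t$)
$Q = - \frac{3}{4}$ ($Q = - \frac{\left(-3 + 0\right) \left(1 - 3\right)}{8} = - \frac{\left(-3\right) \left(-2\right)}{8} = \left(- \frac{1}{8}\right) 6 = - \frac{3}{4} \approx -0.75$)
$f{\left(z,A \right)} = \frac{-1 - 4 z}{A + z}$ ($f{\left(z,A \right)} = \frac{4 - \left(5 + 4 z\right)}{A + z} = \frac{-1 - 4 z}{A + z}$)
$f{\left(1,Q \right)} \left(-987\right) = \frac{-1 - 4}{- \frac{3}{4} + 1} \left(-987\right) = \frac{1}{\frac{1}{4}} \left(-1 - 4\right) \left(-987\right) = 4 \left(-5\right) \left(-987\right) = \left(-20\right) \left(-987\right) = 19740$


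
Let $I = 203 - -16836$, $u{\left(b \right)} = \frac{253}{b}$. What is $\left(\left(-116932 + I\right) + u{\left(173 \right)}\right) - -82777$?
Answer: $- \frac{2960815}{173} \approx -17115.0$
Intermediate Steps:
$I = 17039$ ($I = 203 + 16836 = 17039$)
$\left(\left(-116932 + I\right) + u{\left(173 \right)}\right) - -82777 = \left(\left(-116932 + 17039\right) + \frac{253}{173}\right) - -82777 = \left(-99893 + 253 \cdot \frac{1}{173}\right) + 82777 = \left(-99893 + \frac{253}{173}\right) + 82777 = - \frac{17281236}{173} + 82777 = - \frac{2960815}{173}$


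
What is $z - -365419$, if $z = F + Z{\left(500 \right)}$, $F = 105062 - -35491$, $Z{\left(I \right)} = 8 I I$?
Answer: $2505972$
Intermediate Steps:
$Z{\left(I \right)} = 8 I^{2}$
$F = 140553$ ($F = 105062 + 35491 = 140553$)
$z = 2140553$ ($z = 140553 + 8 \cdot 500^{2} = 140553 + 8 \cdot 250000 = 140553 + 2000000 = 2140553$)
$z - -365419 = 2140553 - -365419 = 2140553 + 365419 = 2505972$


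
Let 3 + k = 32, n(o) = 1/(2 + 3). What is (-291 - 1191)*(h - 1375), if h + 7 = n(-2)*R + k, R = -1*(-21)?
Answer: 9994608/5 ≈ 1.9989e+6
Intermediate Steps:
n(o) = ⅕ (n(o) = 1/5 = ⅕)
k = 29 (k = -3 + 32 = 29)
R = 21
h = 131/5 (h = -7 + ((⅕)*21 + 29) = -7 + (21/5 + 29) = -7 + 166/5 = 131/5 ≈ 26.200)
(-291 - 1191)*(h - 1375) = (-291 - 1191)*(131/5 - 1375) = -1482*(-6744/5) = 9994608/5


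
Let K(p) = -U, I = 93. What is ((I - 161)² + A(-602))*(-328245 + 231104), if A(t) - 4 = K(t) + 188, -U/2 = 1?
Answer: -468025338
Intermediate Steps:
U = -2 (U = -2*1 = -2)
K(p) = 2 (K(p) = -1*(-2) = 2)
A(t) = 194 (A(t) = 4 + (2 + 188) = 4 + 190 = 194)
((I - 161)² + A(-602))*(-328245 + 231104) = ((93 - 161)² + 194)*(-328245 + 231104) = ((-68)² + 194)*(-97141) = (4624 + 194)*(-97141) = 4818*(-97141) = -468025338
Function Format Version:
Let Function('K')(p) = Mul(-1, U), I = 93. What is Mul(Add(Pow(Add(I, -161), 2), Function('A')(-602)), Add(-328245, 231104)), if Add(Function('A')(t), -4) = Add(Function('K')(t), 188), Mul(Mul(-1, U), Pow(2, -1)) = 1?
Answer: -468025338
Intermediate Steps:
U = -2 (U = Mul(-2, 1) = -2)
Function('K')(p) = 2 (Function('K')(p) = Mul(-1, -2) = 2)
Function('A')(t) = 194 (Function('A')(t) = Add(4, Add(2, 188)) = Add(4, 190) = 194)
Mul(Add(Pow(Add(I, -161), 2), Function('A')(-602)), Add(-328245, 231104)) = Mul(Add(Pow(Add(93, -161), 2), 194), Add(-328245, 231104)) = Mul(Add(Pow(-68, 2), 194), -97141) = Mul(Add(4624, 194), -97141) = Mul(4818, -97141) = -468025338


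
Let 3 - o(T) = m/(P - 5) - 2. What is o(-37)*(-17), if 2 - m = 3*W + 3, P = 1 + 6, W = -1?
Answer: -68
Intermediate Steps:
P = 7
m = 2 (m = 2 - (3*(-1) + 3) = 2 - (-3 + 3) = 2 - 1*0 = 2 + 0 = 2)
o(T) = 4 (o(T) = 3 - (2/(7 - 5) - 2) = 3 - (2/2 - 2) = 3 - (2*(1/2) - 2) = 3 - (1 - 2) = 3 - 1*(-1) = 3 + 1 = 4)
o(-37)*(-17) = 4*(-17) = -68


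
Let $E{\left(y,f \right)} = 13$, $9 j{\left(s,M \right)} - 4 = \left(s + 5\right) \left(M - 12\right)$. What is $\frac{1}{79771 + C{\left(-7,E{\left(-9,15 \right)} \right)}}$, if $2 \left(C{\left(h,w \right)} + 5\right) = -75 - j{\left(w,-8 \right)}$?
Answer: $\frac{18}{1435469} \approx 1.2539 \cdot 10^{-5}$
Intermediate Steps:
$j{\left(s,M \right)} = \frac{4}{9} + \frac{\left(-12 + M\right) \left(5 + s\right)}{9}$ ($j{\left(s,M \right)} = \frac{4}{9} + \frac{\left(s + 5\right) \left(M - 12\right)}{9} = \frac{4}{9} + \frac{\left(5 + s\right) \left(-12 + M\right)}{9} = \frac{4}{9} + \frac{\left(-12 + M\right) \left(5 + s\right)}{9}$)
$C{\left(h,w \right)} = - \frac{223}{6} + \frac{10 w}{9}$ ($C{\left(h,w \right)} = -5 + \frac{-75 - \left(- \frac{56}{9} - \frac{4 w}{3} + \frac{5}{9} \left(-8\right) + \frac{1}{9} \left(-8\right) w\right)}{2} = -5 + \frac{-75 - \left(- \frac{56}{9} - \frac{4 w}{3} - \frac{40}{9} - \frac{8 w}{9}\right)}{2} = -5 + \frac{-75 - \left(- \frac{32}{3} - \frac{20 w}{9}\right)}{2} = -5 + \frac{-75 + \left(\frac{32}{3} + \frac{20 w}{9}\right)}{2} = -5 + \frac{- \frac{193}{3} + \frac{20 w}{9}}{2} = -5 + \left(- \frac{193}{6} + \frac{10 w}{9}\right) = - \frac{223}{6} + \frac{10 w}{9}$)
$\frac{1}{79771 + C{\left(-7,E{\left(-9,15 \right)} \right)}} = \frac{1}{79771 + \left(- \frac{223}{6} + \frac{10}{9} \cdot 13\right)} = \frac{1}{79771 + \left(- \frac{223}{6} + \frac{130}{9}\right)} = \frac{1}{79771 - \frac{409}{18}} = \frac{1}{\frac{1435469}{18}} = \frac{18}{1435469}$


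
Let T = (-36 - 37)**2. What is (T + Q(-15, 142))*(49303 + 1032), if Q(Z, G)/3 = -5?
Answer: 267480190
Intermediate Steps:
Q(Z, G) = -15 (Q(Z, G) = 3*(-5) = -15)
T = 5329 (T = (-73)**2 = 5329)
(T + Q(-15, 142))*(49303 + 1032) = (5329 - 15)*(49303 + 1032) = 5314*50335 = 267480190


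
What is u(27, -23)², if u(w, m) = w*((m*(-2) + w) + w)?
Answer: 7290000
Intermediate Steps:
u(w, m) = w*(-2*m + 2*w) (u(w, m) = w*((-2*m + w) + w) = w*((w - 2*m) + w) = w*(-2*m + 2*w))
u(27, -23)² = (2*27*(27 - 1*(-23)))² = (2*27*(27 + 23))² = (2*27*50)² = 2700² = 7290000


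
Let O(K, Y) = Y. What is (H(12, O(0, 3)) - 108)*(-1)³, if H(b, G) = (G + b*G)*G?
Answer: -9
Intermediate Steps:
H(b, G) = G*(G + G*b) (H(b, G) = (G + G*b)*G = G*(G + G*b))
(H(12, O(0, 3)) - 108)*(-1)³ = (3²*(1 + 12) - 108)*(-1)³ = (9*13 - 108)*(-1) = (117 - 108)*(-1) = 9*(-1) = -9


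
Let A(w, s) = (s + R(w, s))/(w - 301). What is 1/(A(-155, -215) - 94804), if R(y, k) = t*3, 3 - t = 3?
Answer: -456/43230409 ≈ -1.0548e-5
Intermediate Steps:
t = 0 (t = 3 - 1*3 = 3 - 3 = 0)
R(y, k) = 0 (R(y, k) = 0*3 = 0)
A(w, s) = s/(-301 + w) (A(w, s) = (s + 0)/(w - 301) = s/(-301 + w))
1/(A(-155, -215) - 94804) = 1/(-215/(-301 - 155) - 94804) = 1/(-215/(-456) - 94804) = 1/(-215*(-1/456) - 94804) = 1/(215/456 - 94804) = 1/(-43230409/456) = -456/43230409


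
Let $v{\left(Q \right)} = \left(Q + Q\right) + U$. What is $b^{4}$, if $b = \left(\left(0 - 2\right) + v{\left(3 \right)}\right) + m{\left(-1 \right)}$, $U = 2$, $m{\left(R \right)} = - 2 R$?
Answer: $4096$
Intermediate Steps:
$v{\left(Q \right)} = 2 + 2 Q$ ($v{\left(Q \right)} = \left(Q + Q\right) + 2 = 2 Q + 2 = 2 + 2 Q$)
$b = 8$ ($b = \left(\left(0 - 2\right) + \left(2 + 2 \cdot 3\right)\right) - -2 = \left(-2 + \left(2 + 6\right)\right) + 2 = \left(-2 + 8\right) + 2 = 6 + 2 = 8$)
$b^{4} = 8^{4} = 4096$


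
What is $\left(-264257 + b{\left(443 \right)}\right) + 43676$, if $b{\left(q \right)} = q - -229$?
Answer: $-219909$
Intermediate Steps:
$b{\left(q \right)} = 229 + q$ ($b{\left(q \right)} = q + 229 = 229 + q$)
$\left(-264257 + b{\left(443 \right)}\right) + 43676 = \left(-264257 + \left(229 + 443\right)\right) + 43676 = \left(-264257 + 672\right) + 43676 = -263585 + 43676 = -219909$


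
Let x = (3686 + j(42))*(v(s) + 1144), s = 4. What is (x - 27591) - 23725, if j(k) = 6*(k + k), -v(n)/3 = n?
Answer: 4691764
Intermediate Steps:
v(n) = -3*n
j(k) = 12*k (j(k) = 6*(2*k) = 12*k)
x = 4743080 (x = (3686 + 12*42)*(-3*4 + 1144) = (3686 + 504)*(-12 + 1144) = 4190*1132 = 4743080)
(x - 27591) - 23725 = (4743080 - 27591) - 23725 = 4715489 - 23725 = 4691764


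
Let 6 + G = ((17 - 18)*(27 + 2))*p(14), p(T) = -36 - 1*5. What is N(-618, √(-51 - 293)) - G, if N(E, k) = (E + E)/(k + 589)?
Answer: (-2366*√86 + 698023*I)/(-589*I + 2*√86) ≈ -1185.1 + 0.066014*I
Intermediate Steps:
p(T) = -41 (p(T) = -36 - 5 = -41)
G = 1183 (G = -6 + ((17 - 18)*(27 + 2))*(-41) = -6 - 1*29*(-41) = -6 - 29*(-41) = -6 + 1189 = 1183)
N(E, k) = 2*E/(589 + k) (N(E, k) = (2*E)/(589 + k) = 2*E/(589 + k))
N(-618, √(-51 - 293)) - G = 2*(-618)/(589 + √(-51 - 293)) - 1*1183 = 2*(-618)/(589 + √(-344)) - 1183 = 2*(-618)/(589 + 2*I*√86) - 1183 = -1236/(589 + 2*I*√86) - 1183 = -1183 - 1236/(589 + 2*I*√86)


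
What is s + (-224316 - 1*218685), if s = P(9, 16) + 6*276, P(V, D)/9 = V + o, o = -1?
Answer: -441273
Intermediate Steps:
P(V, D) = -9 + 9*V (P(V, D) = 9*(V - 1) = 9*(-1 + V) = -9 + 9*V)
s = 1728 (s = (-9 + 9*9) + 6*276 = (-9 + 81) + 1656 = 72 + 1656 = 1728)
s + (-224316 - 1*218685) = 1728 + (-224316 - 1*218685) = 1728 + (-224316 - 218685) = 1728 - 443001 = -441273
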